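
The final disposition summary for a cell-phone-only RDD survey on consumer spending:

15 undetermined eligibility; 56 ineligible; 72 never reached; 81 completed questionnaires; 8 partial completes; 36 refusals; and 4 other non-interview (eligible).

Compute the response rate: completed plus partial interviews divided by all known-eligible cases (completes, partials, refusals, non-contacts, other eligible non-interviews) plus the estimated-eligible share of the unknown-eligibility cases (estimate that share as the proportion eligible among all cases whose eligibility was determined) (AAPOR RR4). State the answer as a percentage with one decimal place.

41.8%

Numerator = 81 + 8 = 89
Eligible (known) = 81 + 8 + 36 + 72 + 4 = 201
e = 201 / (201 + 56) = 201 / 257 = 0.7821
Estimated eligible among unknowns = 0.7821 × 15 = 11.73
Base = 201 + 11.73 = 212.73
RR4 = 89 / 212.73 = 0.4184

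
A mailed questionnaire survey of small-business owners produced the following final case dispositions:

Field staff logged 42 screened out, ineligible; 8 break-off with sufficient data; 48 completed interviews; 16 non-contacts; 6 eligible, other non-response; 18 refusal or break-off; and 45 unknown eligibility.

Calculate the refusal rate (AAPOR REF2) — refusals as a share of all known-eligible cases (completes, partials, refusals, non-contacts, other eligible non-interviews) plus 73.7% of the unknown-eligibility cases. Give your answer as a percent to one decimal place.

13.9%

Num: 18
Eligible (known): 48 + 8 + 18 + 16 + 6 = 96
e × U: 0.7370 × 45 = 33.16
Denominator: 96 + 33.16 = 129.16
REF2 = 18 / 129.16 = 0.1394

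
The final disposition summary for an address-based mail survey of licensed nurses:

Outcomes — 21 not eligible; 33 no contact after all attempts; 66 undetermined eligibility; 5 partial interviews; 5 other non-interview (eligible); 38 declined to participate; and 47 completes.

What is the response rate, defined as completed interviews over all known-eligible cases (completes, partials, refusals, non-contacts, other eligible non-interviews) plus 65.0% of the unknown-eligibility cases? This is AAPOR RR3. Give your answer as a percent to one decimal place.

Num → 47
Known eligible → 47 + 5 + 38 + 33 + 5 = 128
Eligible share of unknowns → 0.6500 × 66 = 42.90
Denom → 128 + 42.90 = 170.90
RR3 = 47 / 170.90 = 0.2750

27.5%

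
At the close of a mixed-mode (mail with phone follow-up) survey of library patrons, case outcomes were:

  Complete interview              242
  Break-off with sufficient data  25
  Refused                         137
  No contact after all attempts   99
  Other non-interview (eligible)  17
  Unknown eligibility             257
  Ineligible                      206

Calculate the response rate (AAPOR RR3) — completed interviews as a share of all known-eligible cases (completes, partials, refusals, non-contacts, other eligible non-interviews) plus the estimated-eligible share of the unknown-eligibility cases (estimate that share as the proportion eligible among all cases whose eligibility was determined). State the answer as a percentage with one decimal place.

Top → 242
Eligible (known) → 242 + 25 + 137 + 99 + 17 = 520
e = 520 / (520 + 206) = 520 / 726 = 0.7163
Estimated eligible among unknowns → 0.7163 × 257 = 184.09
Base → 520 + 184.09 = 704.09
RR3 = 242 / 704.09 = 0.3437

34.4%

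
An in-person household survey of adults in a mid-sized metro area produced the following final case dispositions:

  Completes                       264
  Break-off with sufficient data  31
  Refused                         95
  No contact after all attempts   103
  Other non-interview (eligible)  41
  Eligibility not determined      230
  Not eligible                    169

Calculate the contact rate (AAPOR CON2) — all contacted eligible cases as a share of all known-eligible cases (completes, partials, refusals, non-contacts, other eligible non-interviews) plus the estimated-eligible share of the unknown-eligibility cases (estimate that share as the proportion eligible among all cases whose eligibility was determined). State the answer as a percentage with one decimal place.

60.8%

Top = 264 + 31 + 95 + 41 = 431
Eligible (known) = 264 + 31 + 95 + 103 + 41 = 534
e = 534 / (534 + 169) = 534 / 703 = 0.7596
e × U = 0.7596 × 230 = 174.71
Base = 534 + 174.71 = 708.71
CON2 = 431 / 708.71 = 0.6081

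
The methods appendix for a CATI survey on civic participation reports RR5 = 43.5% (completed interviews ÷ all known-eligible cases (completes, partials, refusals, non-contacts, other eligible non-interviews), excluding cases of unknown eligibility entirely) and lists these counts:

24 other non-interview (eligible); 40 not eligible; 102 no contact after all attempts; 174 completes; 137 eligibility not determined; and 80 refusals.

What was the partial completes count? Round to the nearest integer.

RR5 = 174 / D = 0.435
D = 174 / 0.435 = 400.0
Rest of base = 380
partial completes = 400.0 − 380 ≈ 20

20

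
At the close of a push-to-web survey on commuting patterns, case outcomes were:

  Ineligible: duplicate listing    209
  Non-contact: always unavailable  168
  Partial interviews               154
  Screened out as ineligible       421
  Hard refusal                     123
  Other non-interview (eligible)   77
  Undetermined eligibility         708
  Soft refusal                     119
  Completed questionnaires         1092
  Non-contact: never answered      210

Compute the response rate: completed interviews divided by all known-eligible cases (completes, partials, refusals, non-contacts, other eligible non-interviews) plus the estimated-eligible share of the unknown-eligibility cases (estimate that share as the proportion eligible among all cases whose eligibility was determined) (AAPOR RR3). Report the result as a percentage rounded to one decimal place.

44.1%

Declined to participate = 123 + 119 = 242
Non-contacts = 210 + 168 = 378
Out of scope = 421 + 209 = 630
Num = 1092
Determined eligible = 1092 + 154 + 242 + 378 + 77 = 1943
e = 1943 / (1943 + 630) = 1943 / 2573 = 0.7551
e × U = 0.7551 × 708 = 534.61
Base = 1943 + 534.61 = 2477.61
RR3 = 1092 / 2477.61 = 0.4407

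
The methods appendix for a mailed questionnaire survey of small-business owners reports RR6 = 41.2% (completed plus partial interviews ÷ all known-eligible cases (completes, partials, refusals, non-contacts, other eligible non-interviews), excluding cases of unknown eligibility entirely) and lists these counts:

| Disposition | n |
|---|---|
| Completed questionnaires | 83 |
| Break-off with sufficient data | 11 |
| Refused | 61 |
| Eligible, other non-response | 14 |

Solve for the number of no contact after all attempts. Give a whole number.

Numerator → 83 + 11 = 94
RR6 = 94 / D = 0.412
D = 94 / 0.412 = 228.2
Other denominator terms total 169
no contact after all attempts = 228.2 − 169 ≈ 59

59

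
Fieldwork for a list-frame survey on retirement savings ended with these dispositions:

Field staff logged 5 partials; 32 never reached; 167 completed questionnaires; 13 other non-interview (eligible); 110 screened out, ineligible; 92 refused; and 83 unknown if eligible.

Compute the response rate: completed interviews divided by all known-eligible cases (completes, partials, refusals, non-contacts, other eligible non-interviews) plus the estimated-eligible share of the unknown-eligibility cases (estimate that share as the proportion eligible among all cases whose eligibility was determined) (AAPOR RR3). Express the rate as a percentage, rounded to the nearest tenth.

Numerator → 167
Determined eligible → 167 + 5 + 92 + 32 + 13 = 309
e = 309 / (309 + 110) = 309 / 419 = 0.7375
Eligible share of unknowns → 0.7375 × 83 = 61.21
Denominator → 309 + 61.21 = 370.21
RR3 = 167 / 370.21 = 0.4511

45.1%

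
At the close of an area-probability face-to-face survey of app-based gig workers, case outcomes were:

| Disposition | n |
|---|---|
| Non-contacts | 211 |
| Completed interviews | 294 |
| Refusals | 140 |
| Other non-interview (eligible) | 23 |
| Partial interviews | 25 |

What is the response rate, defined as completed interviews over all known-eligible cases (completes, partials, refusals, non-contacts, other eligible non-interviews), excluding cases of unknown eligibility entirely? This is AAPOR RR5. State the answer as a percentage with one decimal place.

42.4%

Numerator → 294
Base → 294 + 25 + 140 + 211 + 23 = 693
RR5 = 294 / 693 = 0.4242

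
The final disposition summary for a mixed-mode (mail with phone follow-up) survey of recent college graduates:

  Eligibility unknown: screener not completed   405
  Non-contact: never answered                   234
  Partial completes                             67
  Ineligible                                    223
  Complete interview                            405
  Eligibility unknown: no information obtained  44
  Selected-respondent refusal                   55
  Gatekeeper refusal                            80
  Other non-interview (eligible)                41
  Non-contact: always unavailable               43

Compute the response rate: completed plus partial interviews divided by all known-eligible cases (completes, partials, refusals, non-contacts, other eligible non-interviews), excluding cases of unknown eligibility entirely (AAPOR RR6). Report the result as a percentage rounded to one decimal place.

Declined to participate = 80 + 55 = 135
Never reached = 234 + 43 = 277
Eligibility not determined = 405 + 44 = 449
Num → 405 + 67 = 472
Denominator → 405 + 67 + 135 + 277 + 41 = 925
RR6 = 472 / 925 = 0.5103

51.0%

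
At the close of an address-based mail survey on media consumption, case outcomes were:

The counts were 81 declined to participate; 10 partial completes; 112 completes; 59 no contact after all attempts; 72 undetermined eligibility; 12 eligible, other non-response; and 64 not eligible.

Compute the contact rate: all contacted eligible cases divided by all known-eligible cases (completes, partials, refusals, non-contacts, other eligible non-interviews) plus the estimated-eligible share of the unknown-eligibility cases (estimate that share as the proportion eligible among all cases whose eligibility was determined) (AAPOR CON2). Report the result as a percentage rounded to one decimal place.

64.7%

Numerator: 112 + 10 + 81 + 12 = 215
Known eligible: 112 + 10 + 81 + 59 + 12 = 274
e = 274 / (274 + 64) = 274 / 338 = 0.8107
e × U: 0.8107 × 72 = 58.37
Denominator: 274 + 58.37 = 332.37
CON2 = 215 / 332.37 = 0.6469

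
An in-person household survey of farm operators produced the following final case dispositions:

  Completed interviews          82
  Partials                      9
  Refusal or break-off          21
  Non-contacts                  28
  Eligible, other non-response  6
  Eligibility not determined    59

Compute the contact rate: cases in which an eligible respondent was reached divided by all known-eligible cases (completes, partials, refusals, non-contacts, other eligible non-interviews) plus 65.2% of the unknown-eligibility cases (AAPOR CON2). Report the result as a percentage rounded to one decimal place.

Top → 82 + 9 + 21 + 6 = 118
Eligible (known) → 82 + 9 + 21 + 28 + 6 = 146
Estimated eligible among unknowns → 0.6520 × 59 = 38.47
Denominator → 146 + 38.47 = 184.47
CON2 = 118 / 184.47 = 0.6397

64.0%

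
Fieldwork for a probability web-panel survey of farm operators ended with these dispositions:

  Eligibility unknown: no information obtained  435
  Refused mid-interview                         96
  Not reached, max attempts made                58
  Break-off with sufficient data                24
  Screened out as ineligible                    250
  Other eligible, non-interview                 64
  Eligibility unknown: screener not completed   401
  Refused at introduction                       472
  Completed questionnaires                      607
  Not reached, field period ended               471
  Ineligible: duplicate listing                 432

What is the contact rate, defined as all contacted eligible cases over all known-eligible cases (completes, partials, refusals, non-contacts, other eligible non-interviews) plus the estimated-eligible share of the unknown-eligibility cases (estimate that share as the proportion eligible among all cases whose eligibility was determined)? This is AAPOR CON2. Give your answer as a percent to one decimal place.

52.7%

Refused = 472 + 96 = 568
No contact after all attempts = 471 + 58 = 529
Unknown eligibility = 401 + 435 = 836
Out of scope = 250 + 432 = 682
Numerator = 607 + 24 + 568 + 64 = 1263
Determined eligible = 607 + 24 + 568 + 529 + 64 = 1792
e = 1792 / (1792 + 682) = 1792 / 2474 = 0.7243
Estimated eligible among unknowns = 0.7243 × 836 = 605.51
Denominator = 1792 + 605.51 = 2397.51
CON2 = 1263 / 2397.51 = 0.5268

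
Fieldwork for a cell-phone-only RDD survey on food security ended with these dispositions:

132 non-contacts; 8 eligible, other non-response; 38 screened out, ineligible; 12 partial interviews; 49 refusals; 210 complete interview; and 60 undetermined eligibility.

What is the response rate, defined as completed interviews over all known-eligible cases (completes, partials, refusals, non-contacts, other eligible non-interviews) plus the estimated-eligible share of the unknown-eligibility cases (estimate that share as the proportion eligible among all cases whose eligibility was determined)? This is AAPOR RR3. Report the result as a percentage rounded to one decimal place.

45.1%

Num → 210
Determined eligible → 210 + 12 + 49 + 132 + 8 = 411
e = 411 / (411 + 38) = 411 / 449 = 0.9154
Estimated eligible among unknowns → 0.9154 × 60 = 54.92
Denominator → 411 + 54.92 = 465.92
RR3 = 210 / 465.92 = 0.4507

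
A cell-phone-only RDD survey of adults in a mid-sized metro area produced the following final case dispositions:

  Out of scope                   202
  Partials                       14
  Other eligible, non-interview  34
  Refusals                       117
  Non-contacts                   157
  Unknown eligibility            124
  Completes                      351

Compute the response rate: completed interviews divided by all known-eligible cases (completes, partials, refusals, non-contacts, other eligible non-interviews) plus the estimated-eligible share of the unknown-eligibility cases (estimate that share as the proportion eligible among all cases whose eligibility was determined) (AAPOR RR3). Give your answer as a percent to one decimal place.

Top → 351
Known eligible → 351 + 14 + 117 + 157 + 34 = 673
e = 673 / (673 + 202) = 673 / 875 = 0.7691
e × U → 0.7691 × 124 = 95.37
Base → 673 + 95.37 = 768.37
RR3 = 351 / 768.37 = 0.4568

45.7%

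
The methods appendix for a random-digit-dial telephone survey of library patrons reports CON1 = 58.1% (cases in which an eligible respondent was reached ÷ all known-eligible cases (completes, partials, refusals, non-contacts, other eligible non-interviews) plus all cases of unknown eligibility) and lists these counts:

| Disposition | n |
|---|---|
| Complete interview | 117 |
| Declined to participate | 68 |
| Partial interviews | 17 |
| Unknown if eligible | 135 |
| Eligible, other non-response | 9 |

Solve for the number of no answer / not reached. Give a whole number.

17

Numerator → 117 + 17 + 68 + 9 = 211
CON1 = 211 / D = 0.581
D = 211 / 0.581 = 363.2
Remaining denominator categories sum to 346
no answer / not reached = 363.2 − 346 ≈ 17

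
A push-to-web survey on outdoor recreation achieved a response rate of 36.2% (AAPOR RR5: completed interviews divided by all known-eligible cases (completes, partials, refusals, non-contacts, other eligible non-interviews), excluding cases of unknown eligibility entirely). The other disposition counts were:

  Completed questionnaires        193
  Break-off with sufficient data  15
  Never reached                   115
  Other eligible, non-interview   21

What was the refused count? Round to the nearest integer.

RR5 = 193 / D = 0.362
D = 193 / 0.362 = 533.1
Other denominator terms total 344
refused = 533.1 − 344 ≈ 189

189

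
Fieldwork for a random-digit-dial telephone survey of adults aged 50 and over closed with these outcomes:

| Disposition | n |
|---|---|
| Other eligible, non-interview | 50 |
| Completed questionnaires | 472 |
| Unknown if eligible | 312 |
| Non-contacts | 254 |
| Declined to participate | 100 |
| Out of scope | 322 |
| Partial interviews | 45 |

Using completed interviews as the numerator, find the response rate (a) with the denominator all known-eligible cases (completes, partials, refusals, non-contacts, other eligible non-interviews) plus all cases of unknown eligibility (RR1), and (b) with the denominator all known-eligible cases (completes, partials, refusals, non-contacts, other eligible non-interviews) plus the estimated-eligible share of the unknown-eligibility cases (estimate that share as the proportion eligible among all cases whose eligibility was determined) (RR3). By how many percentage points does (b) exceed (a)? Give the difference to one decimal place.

Top: 472
Base: 472 + 45 + 100 + 254 + 50 + 312 = 1233
RR1 = 472 / 1233 = 0.3828
Determined eligible: 472 + 45 + 100 + 254 + 50 = 921
e = 921 / (921 + 322) = 921 / 1243 = 0.7409
Estimated eligible among unknowns: 0.7409 × 312 = 231.16
Base: 921 + 231.16 = 1152.16
RR3 = 472 / 1152.16 = 0.4097
Difference = 40.97 − 38.28 = 2.69 percentage points

2.7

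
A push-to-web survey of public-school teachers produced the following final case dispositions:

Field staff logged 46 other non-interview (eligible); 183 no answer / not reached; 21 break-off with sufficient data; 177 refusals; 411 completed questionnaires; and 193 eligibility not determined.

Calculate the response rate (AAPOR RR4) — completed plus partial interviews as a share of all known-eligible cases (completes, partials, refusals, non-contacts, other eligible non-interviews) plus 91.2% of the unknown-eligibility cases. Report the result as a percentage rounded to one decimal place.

42.6%

Numerator = 411 + 21 = 432
Determined eligible = 411 + 21 + 177 + 183 + 46 = 838
Estimated eligible among unknowns = 0.9120 × 193 = 176.02
Base = 838 + 176.02 = 1014.02
RR4 = 432 / 1014.02 = 0.4260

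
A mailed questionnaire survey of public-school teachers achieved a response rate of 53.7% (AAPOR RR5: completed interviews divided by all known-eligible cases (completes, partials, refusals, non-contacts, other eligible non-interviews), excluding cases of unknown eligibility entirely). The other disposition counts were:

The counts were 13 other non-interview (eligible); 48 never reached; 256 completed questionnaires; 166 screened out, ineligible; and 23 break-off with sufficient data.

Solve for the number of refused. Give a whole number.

137

RR5 = 256 / D = 0.537
D = 256 / 0.537 = 476.7
Remaining denominator categories sum to 340
refused = 476.7 − 340 ≈ 137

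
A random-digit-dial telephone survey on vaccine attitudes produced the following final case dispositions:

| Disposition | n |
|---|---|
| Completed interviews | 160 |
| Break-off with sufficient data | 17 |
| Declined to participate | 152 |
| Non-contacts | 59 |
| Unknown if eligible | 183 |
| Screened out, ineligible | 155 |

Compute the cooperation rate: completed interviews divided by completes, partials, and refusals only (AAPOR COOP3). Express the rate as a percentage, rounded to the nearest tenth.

48.6%

Num = 160
Denominator = 160 + 17 + 152 = 329
COOP3 = 160 / 329 = 0.4863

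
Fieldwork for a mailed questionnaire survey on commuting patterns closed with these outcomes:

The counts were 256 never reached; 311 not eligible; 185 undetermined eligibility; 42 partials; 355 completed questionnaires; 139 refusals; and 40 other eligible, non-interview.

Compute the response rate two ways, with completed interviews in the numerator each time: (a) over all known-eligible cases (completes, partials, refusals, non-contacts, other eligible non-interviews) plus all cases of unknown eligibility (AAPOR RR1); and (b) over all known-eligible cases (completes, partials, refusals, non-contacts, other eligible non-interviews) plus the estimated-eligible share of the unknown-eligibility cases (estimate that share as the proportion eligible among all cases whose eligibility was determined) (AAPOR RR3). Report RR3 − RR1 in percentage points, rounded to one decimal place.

1.8

Num = 355
Denom = 355 + 42 + 139 + 256 + 40 + 185 = 1017
RR1 = 355 / 1017 = 0.3491
Determined eligible = 355 + 42 + 139 + 256 + 40 = 832
e = 832 / (832 + 311) = 832 / 1143 = 0.7279
Eligible share of unknowns = 0.7279 × 185 = 134.66
Denom = 832 + 134.66 = 966.66
RR3 = 355 / 966.66 = 0.3672
Difference = 36.72 − 34.91 = 1.81 percentage points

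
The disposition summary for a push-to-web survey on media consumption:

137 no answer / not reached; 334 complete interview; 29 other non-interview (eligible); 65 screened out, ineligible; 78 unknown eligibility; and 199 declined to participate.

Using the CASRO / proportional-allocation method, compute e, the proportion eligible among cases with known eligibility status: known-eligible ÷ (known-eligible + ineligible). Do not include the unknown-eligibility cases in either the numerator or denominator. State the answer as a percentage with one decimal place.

91.5%

Eligible (known) → 334 + 199 + 137 + 29 = 699
e = 699 / (699 + 65) = 699 / 764 = 0.9149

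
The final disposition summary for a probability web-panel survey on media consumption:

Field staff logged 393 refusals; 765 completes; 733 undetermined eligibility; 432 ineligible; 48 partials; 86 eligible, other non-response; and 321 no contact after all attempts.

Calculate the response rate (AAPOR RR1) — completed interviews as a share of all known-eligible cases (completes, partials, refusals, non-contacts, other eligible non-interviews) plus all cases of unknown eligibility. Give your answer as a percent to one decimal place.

32.6%

Top: 765
Base: 765 + 48 + 393 + 321 + 86 + 733 = 2346
RR1 = 765 / 2346 = 0.3261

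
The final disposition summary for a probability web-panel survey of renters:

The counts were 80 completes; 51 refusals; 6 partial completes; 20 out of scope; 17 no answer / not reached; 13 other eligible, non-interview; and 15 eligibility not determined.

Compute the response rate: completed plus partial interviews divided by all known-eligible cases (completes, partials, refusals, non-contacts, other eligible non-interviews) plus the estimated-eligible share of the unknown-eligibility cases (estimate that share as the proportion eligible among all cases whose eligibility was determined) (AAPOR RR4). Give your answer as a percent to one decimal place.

47.7%

Num: 80 + 6 = 86
Determined eligible: 80 + 6 + 51 + 17 + 13 = 167
e = 167 / (167 + 20) = 167 / 187 = 0.8930
Estimated eligible among unknowns: 0.8930 × 15 = 13.39
Base: 167 + 13.39 = 180.39
RR4 = 86 / 180.39 = 0.4767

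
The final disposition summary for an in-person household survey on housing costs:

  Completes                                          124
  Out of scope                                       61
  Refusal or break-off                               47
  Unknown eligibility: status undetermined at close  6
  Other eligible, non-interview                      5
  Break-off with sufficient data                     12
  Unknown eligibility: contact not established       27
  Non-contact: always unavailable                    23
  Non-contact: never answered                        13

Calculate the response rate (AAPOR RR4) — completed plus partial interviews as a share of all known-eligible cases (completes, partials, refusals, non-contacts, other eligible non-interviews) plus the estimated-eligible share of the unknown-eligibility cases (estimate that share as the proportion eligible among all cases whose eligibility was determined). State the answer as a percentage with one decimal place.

54.4%

Non-contacts = 13 + 23 = 36
Unknown if eligible = 27 + 6 = 33
Numerator: 124 + 12 = 136
Known eligible: 124 + 12 + 47 + 36 + 5 = 224
e = 224 / (224 + 61) = 224 / 285 = 0.7860
Estimated eligible among unknowns: 0.7860 × 33 = 25.94
Denominator: 224 + 25.94 = 249.94
RR4 = 136 / 249.94 = 0.5441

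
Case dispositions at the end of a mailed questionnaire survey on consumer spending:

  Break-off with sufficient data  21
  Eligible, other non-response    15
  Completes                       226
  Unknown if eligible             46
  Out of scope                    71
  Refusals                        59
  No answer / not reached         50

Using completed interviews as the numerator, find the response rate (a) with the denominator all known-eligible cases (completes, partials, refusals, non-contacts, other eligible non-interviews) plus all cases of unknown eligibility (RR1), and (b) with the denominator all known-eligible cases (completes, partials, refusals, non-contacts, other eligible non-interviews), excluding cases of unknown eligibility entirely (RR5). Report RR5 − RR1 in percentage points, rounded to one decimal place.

Num = 226
Denominator = 226 + 21 + 59 + 50 + 15 + 46 = 417
RR1 = 226 / 417 = 0.5420
Denominator = 226 + 21 + 59 + 50 + 15 = 371
RR5 = 226 / 371 = 0.6092
Difference = 60.92 − 54.20 = 6.72 percentage points

6.7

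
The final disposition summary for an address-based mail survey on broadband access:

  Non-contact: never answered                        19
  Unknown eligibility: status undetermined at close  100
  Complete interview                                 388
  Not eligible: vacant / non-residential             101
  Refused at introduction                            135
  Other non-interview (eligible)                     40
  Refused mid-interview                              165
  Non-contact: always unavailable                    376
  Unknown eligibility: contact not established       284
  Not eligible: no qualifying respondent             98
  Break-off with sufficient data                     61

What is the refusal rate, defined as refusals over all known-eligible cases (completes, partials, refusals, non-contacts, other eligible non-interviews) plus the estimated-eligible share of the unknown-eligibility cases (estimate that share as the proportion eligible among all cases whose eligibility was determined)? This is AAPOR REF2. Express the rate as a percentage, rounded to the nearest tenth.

Declined to participate = 135 + 165 = 300
No contact after all attempts = 19 + 376 = 395
Unknown if eligible = 284 + 100 = 384
Not eligible = 98 + 101 = 199
Num = 300
Eligible (known) = 388 + 61 + 300 + 395 + 40 = 1184
e = 1184 / (1184 + 199) = 1184 / 1383 = 0.8561
e × U = 0.8561 × 384 = 328.74
Base = 1184 + 328.74 = 1512.74
REF2 = 300 / 1512.74 = 0.1983

19.8%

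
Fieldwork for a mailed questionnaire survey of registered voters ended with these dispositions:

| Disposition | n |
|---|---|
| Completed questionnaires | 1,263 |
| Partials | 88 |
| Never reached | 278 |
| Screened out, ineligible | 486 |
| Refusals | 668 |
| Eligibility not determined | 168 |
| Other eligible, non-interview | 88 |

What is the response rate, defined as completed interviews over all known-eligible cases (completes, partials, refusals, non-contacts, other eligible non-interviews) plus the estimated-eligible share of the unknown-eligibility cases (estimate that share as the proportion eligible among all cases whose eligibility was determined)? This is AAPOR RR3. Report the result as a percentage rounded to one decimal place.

50.0%

Top = 1263
Eligible (known) = 1263 + 88 + 668 + 278 + 88 = 2385
e = 2385 / (2385 + 486) = 2385 / 2871 = 0.8307
Estimated eligible among unknowns = 0.8307 × 168 = 139.56
Denominator = 2385 + 139.56 = 2524.56
RR3 = 1263 / 2524.56 = 0.5003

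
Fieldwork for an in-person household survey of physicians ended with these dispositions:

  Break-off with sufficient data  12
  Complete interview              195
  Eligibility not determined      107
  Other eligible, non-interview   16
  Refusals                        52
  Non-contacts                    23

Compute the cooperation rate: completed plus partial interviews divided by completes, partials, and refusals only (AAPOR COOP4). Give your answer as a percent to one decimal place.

Num = 195 + 12 = 207
Denom = 195 + 12 + 52 = 259
COOP4 = 207 / 259 = 0.7992

79.9%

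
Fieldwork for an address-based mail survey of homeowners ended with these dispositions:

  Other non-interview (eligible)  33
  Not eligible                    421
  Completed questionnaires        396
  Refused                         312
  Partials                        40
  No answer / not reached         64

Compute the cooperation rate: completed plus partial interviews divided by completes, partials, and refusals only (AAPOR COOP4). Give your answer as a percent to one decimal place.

58.3%

Numerator: 396 + 40 = 436
Denom: 396 + 40 + 312 = 748
COOP4 = 436 / 748 = 0.5829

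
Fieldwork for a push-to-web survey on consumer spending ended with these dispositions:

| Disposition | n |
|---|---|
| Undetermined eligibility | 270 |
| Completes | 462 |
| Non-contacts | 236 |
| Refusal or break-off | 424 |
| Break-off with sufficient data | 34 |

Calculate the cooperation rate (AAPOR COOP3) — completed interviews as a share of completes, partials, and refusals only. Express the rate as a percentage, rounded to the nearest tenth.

Num: 462
Base: 462 + 34 + 424 = 920
COOP3 = 462 / 920 = 0.5022

50.2%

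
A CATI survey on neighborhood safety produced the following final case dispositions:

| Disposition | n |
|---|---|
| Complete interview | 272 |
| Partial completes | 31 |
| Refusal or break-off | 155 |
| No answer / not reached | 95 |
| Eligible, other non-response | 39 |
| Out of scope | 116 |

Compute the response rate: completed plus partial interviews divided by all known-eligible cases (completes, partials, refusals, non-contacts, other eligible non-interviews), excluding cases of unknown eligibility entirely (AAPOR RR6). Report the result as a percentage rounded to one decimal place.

Num = 272 + 31 = 303
Base = 272 + 31 + 155 + 95 + 39 = 592
RR6 = 303 / 592 = 0.5118

51.2%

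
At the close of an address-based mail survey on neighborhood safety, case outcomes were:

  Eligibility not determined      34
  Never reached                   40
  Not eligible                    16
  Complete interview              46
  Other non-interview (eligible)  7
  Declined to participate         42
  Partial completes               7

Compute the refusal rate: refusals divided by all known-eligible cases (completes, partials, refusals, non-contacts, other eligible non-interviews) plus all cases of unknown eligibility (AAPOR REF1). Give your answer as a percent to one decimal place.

23.9%

Numerator → 42
Denom → 46 + 7 + 42 + 40 + 7 + 34 = 176
REF1 = 42 / 176 = 0.2386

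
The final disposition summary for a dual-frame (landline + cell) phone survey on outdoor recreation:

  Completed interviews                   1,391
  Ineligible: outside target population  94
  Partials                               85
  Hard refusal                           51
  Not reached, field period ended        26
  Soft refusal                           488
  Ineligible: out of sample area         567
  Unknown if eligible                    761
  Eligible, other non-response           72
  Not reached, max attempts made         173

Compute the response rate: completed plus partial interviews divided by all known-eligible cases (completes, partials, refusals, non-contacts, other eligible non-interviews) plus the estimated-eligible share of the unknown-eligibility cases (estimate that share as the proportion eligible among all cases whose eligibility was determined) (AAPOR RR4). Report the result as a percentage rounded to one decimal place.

Refusals = 51 + 488 = 539
Non-contacts = 26 + 173 = 199
Not eligible = 94 + 567 = 661
Top = 1391 + 85 = 1476
Known eligible = 1391 + 85 + 539 + 199 + 72 = 2286
e = 2286 / (2286 + 661) = 2286 / 2947 = 0.7757
e × U = 0.7757 × 761 = 590.31
Denominator = 2286 + 590.31 = 2876.31
RR4 = 1476 / 2876.31 = 0.5132

51.3%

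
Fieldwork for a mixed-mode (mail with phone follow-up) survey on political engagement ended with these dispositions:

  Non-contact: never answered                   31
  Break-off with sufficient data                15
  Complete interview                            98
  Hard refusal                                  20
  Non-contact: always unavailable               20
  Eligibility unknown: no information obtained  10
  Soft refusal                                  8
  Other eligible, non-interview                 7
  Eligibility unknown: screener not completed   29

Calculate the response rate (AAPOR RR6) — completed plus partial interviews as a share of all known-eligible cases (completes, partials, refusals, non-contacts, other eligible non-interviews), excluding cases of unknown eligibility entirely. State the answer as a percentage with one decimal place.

56.8%

Refusals = 20 + 8 = 28
Never reached = 31 + 20 = 51
Undetermined eligibility = 29 + 10 = 39
Top: 98 + 15 = 113
Base: 98 + 15 + 28 + 51 + 7 = 199
RR6 = 113 / 199 = 0.5678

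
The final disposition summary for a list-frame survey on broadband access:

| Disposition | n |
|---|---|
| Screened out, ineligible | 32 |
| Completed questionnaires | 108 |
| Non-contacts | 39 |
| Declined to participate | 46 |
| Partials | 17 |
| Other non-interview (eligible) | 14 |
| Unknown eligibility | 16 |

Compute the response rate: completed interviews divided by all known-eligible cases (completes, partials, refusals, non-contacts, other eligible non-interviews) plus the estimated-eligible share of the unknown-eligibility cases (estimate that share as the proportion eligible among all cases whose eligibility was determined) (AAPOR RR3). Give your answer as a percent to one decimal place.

Numerator = 108
Eligible (known) = 108 + 17 + 46 + 39 + 14 = 224
e = 224 / (224 + 32) = 224 / 256 = 0.8750
Eligible share of unknowns = 0.8750 × 16 = 14.00
Denom = 224 + 14.00 = 238.00
RR3 = 108 / 238.00 = 0.4538

45.4%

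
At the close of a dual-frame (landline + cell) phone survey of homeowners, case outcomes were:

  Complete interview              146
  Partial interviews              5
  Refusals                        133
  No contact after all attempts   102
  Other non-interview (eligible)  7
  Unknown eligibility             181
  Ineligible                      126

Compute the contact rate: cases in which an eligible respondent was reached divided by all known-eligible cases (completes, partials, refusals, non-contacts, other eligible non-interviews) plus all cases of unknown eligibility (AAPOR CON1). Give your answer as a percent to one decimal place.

Top → 146 + 5 + 133 + 7 = 291
Denom → 146 + 5 + 133 + 102 + 7 + 181 = 574
CON1 = 291 / 574 = 0.5070

50.7%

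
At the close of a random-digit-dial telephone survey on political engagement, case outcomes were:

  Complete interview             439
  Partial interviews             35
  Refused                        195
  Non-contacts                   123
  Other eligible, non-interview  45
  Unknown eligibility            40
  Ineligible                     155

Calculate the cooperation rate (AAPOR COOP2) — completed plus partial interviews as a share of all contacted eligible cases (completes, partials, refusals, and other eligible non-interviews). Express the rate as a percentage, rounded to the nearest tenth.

Top = 439 + 35 = 474
Base = 439 + 35 + 195 + 45 = 714
COOP2 = 474 / 714 = 0.6639

66.4%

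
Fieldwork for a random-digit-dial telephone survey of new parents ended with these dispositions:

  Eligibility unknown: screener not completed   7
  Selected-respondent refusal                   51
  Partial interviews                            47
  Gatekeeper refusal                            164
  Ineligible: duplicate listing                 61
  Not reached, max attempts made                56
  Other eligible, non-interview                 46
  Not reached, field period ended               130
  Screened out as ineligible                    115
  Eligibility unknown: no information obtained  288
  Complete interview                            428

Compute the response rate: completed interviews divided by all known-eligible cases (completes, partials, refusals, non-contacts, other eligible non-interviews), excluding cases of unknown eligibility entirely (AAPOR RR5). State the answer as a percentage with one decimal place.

Refusal or break-off = 164 + 51 = 215
Non-contacts = 130 + 56 = 186
Eligibility not determined = 7 + 288 = 295
Screened out, ineligible = 115 + 61 = 176
Numerator: 428
Denom: 428 + 47 + 215 + 186 + 46 = 922
RR5 = 428 / 922 = 0.4642

46.4%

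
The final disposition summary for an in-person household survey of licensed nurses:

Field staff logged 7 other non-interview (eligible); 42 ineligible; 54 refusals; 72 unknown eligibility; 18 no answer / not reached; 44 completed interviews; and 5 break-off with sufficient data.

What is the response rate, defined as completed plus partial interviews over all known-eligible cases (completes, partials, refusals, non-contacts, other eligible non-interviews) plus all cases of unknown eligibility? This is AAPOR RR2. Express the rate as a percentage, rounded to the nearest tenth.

24.5%

Top = 44 + 5 = 49
Denominator = 44 + 5 + 54 + 18 + 7 + 72 = 200
RR2 = 49 / 200 = 0.2450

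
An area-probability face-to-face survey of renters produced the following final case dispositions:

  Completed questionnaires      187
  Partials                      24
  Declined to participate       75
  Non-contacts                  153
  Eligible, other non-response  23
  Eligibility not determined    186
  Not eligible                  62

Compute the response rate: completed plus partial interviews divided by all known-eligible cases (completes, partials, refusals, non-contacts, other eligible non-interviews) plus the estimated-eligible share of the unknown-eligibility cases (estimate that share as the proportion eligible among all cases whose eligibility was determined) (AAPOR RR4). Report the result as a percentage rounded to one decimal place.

Numerator: 187 + 24 = 211
Eligible (known): 187 + 24 + 75 + 153 + 23 = 462
e = 462 / (462 + 62) = 462 / 524 = 0.8817
e × U: 0.8817 × 186 = 164.00
Base: 462 + 164.00 = 626.00
RR4 = 211 / 626.00 = 0.3371

33.7%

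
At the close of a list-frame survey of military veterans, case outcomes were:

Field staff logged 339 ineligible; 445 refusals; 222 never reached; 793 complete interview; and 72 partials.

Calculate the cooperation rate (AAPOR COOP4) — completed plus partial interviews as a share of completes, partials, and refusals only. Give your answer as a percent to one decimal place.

Num: 793 + 72 = 865
Base: 793 + 72 + 445 = 1310
COOP4 = 865 / 1310 = 0.6603

66.0%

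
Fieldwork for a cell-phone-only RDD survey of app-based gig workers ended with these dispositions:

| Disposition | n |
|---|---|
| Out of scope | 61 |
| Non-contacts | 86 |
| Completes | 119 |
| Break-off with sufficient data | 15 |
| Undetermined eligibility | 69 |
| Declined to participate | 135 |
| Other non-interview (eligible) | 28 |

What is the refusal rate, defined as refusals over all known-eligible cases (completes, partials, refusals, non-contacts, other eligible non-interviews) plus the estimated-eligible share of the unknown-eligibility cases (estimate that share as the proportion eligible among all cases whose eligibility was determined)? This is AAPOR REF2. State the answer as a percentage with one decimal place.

30.5%

Top: 135
Eligible (known): 119 + 15 + 135 + 86 + 28 = 383
e = 383 / (383 + 61) = 383 / 444 = 0.8626
Eligible share of unknowns: 0.8626 × 69 = 59.52
Denom: 383 + 59.52 = 442.52
REF2 = 135 / 442.52 = 0.3051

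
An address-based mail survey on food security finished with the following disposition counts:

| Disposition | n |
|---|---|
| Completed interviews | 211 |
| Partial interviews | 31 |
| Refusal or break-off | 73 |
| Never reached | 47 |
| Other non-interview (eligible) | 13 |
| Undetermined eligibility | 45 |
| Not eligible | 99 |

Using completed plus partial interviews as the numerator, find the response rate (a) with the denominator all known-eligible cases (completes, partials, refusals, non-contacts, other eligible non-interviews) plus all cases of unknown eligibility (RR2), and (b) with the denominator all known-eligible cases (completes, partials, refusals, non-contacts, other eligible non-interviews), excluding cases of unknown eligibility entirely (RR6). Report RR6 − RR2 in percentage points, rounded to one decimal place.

Num → 211 + 31 = 242
Denominator → 211 + 31 + 73 + 47 + 13 + 45 = 420
RR2 = 242 / 420 = 0.5762
Denominator → 211 + 31 + 73 + 47 + 13 = 375
RR6 = 242 / 375 = 0.6453
Difference = 64.53 − 57.62 = 6.91 percentage points

6.9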